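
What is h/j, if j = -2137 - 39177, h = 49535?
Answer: -49535/41314 ≈ -1.1990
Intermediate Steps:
j = -41314
h/j = 49535/(-41314) = 49535*(-1/41314) = -49535/41314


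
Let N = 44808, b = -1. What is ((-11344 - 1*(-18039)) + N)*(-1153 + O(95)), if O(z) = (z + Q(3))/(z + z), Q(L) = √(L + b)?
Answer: -118714415/2 + 51503*√2/190 ≈ -5.9357e+7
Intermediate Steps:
Q(L) = √(-1 + L) (Q(L) = √(L - 1) = √(-1 + L))
O(z) = (z + √2)/(2*z) (O(z) = (z + √(-1 + 3))/(z + z) = (z + √2)/((2*z)) = (z + √2)*(1/(2*z)) = (z + √2)/(2*z))
((-11344 - 1*(-18039)) + N)*(-1153 + O(95)) = ((-11344 - 1*(-18039)) + 44808)*(-1153 + (½)*(95 + √2)/95) = ((-11344 + 18039) + 44808)*(-1153 + (½)*(1/95)*(95 + √2)) = (6695 + 44808)*(-1153 + (½ + √2/190)) = 51503*(-2305/2 + √2/190) = -118714415/2 + 51503*√2/190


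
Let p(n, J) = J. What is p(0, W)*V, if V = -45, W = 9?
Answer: -405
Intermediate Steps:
p(0, W)*V = 9*(-45) = -405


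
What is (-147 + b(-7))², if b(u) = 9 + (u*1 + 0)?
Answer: 21025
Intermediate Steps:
b(u) = 9 + u (b(u) = 9 + (u + 0) = 9 + u)
(-147 + b(-7))² = (-147 + (9 - 7))² = (-147 + 2)² = (-145)² = 21025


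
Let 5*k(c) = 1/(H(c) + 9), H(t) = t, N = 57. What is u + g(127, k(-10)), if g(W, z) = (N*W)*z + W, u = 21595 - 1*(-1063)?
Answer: 106686/5 ≈ 21337.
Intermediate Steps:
u = 22658 (u = 21595 + 1063 = 22658)
k(c) = 1/(5*(9 + c)) (k(c) = 1/(5*(c + 9)) = 1/(5*(9 + c)))
g(W, z) = W + 57*W*z (g(W, z) = (57*W)*z + W = 57*W*z + W = W + 57*W*z)
u + g(127, k(-10)) = 22658 + 127*(1 + 57*(1/(5*(9 - 10)))) = 22658 + 127*(1 + 57*((⅕)/(-1))) = 22658 + 127*(1 + 57*((⅕)*(-1))) = 22658 + 127*(1 + 57*(-⅕)) = 22658 + 127*(1 - 57/5) = 22658 + 127*(-52/5) = 22658 - 6604/5 = 106686/5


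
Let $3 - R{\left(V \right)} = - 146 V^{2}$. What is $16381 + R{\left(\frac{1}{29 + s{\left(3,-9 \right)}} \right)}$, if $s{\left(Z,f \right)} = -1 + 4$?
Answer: $\frac{8388681}{512} \approx 16384.0$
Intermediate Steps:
$s{\left(Z,f \right)} = 3$
$R{\left(V \right)} = 3 + 146 V^{2}$ ($R{\left(V \right)} = 3 - - 146 V^{2} = 3 + 146 V^{2}$)
$16381 + R{\left(\frac{1}{29 + s{\left(3,-9 \right)}} \right)} = 16381 + \left(3 + 146 \left(\frac{1}{29 + 3}\right)^{2}\right) = 16381 + \left(3 + 146 \left(\frac{1}{32}\right)^{2}\right) = 16381 + \left(3 + \frac{146}{1024}\right) = 16381 + \left(3 + 146 \cdot \frac{1}{1024}\right) = 16381 + \left(3 + \frac{73}{512}\right) = 16381 + \frac{1609}{512} = \frac{8388681}{512}$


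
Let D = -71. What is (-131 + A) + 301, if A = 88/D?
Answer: 11982/71 ≈ 168.76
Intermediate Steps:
A = -88/71 (A = 88/(-71) = 88*(-1/71) = -88/71 ≈ -1.2394)
(-131 + A) + 301 = (-131 - 88/71) + 301 = -9389/71 + 301 = 11982/71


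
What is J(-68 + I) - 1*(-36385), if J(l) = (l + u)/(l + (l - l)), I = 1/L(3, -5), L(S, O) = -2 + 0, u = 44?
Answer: 4984794/137 ≈ 36385.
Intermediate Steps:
L(S, O) = -2
I = -½ (I = 1/(-2) = -½ ≈ -0.50000)
J(l) = (44 + l)/l (J(l) = (l + 44)/(l + (l - l)) = (44 + l)/(l + 0) = (44 + l)/l)
J(-68 + I) - 1*(-36385) = (44 + (-68 - ½))/(-68 - ½) - 1*(-36385) = (44 - 137/2)/(-137/2) + 36385 = -2/137*(-49/2) + 36385 = 49/137 + 36385 = 4984794/137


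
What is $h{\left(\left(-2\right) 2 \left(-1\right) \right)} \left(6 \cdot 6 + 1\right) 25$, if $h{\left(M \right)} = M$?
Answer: $3700$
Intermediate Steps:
$h{\left(\left(-2\right) 2 \left(-1\right) \right)} \left(6 \cdot 6 + 1\right) 25 = \left(-2\right) 2 \left(-1\right) \left(6 \cdot 6 + 1\right) 25 = \left(-4\right) \left(-1\right) \left(36 + 1\right) 25 = 4 \cdot 37 \cdot 25 = 148 \cdot 25 = 3700$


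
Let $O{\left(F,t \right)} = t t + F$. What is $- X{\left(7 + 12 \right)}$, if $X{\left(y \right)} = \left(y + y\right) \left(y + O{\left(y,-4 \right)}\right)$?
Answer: $-2052$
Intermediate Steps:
$O{\left(F,t \right)} = F + t^{2}$ ($O{\left(F,t \right)} = t^{2} + F = F + t^{2}$)
$X{\left(y \right)} = 2 y \left(16 + 2 y\right)$ ($X{\left(y \right)} = \left(y + y\right) \left(y + \left(y + \left(-4\right)^{2}\right)\right) = 2 y \left(y + \left(y + 16\right)\right) = 2 y \left(y + \left(16 + y\right)\right) = 2 y \left(16 + 2 y\right)$)
$- X{\left(7 + 12 \right)} = - 4 \left(7 + 12\right) \left(8 + \left(7 + 12\right)\right) = - 4 \cdot 19 \left(8 + 19\right) = - 4 \cdot 19 \cdot 27 = \left(-1\right) 2052 = -2052$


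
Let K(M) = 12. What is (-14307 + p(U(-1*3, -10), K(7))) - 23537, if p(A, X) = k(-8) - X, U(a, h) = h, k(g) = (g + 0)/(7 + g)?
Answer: -37848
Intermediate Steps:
k(g) = g/(7 + g)
p(A, X) = 8 - X (p(A, X) = -8/(7 - 8) - X = -8/(-1) - X = -8*(-1) - X = 8 - X)
(-14307 + p(U(-1*3, -10), K(7))) - 23537 = (-14307 + (8 - 1*12)) - 23537 = (-14307 + (8 - 12)) - 23537 = (-14307 - 4) - 23537 = -14311 - 23537 = -37848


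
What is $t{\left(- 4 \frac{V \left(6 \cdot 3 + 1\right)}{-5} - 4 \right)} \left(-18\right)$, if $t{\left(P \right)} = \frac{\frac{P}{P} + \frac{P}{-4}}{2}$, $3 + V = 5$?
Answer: $\frac{252}{5} \approx 50.4$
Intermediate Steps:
$V = 2$ ($V = -3 + 5 = 2$)
$t{\left(P \right)} = \frac{1}{2} - \frac{P}{8}$ ($t{\left(P \right)} = \left(1 + P \left(- \frac{1}{4}\right)\right) \frac{1}{2} = \left(1 - \frac{P}{4}\right) \frac{1}{2} = \frac{1}{2} - \frac{P}{8}$)
$t{\left(- 4 \frac{V \left(6 \cdot 3 + 1\right)}{-5} - 4 \right)} \left(-18\right) = \left(\frac{1}{2} - \frac{- 4 \frac{2 \left(6 \cdot 3 + 1\right)}{-5} - 4}{8}\right) \left(-18\right) = \left(\frac{1}{2} - \frac{- 4 \cdot 2 \left(18 + 1\right) \left(- \frac{1}{5}\right) - 4}{8}\right) \left(-18\right) = \left(\frac{1}{2} - \frac{- 4 \cdot 2 \cdot 19 \left(- \frac{1}{5}\right) - 4}{8}\right) \left(-18\right) = \left(\frac{1}{2} - \frac{- 4 \cdot 38 \left(- \frac{1}{5}\right) - 4}{8}\right) \left(-18\right) = \left(\frac{1}{2} - \frac{\left(-4\right) \left(- \frac{38}{5}\right) - 4}{8}\right) \left(-18\right) = \left(\frac{1}{2} - \frac{\frac{152}{5} - 4}{8}\right) \left(-18\right) = \left(\frac{1}{2} - \frac{33}{10}\right) \left(-18\right) = \left(- \frac{14}{5}\right) \left(-18\right) = \frac{252}{5}$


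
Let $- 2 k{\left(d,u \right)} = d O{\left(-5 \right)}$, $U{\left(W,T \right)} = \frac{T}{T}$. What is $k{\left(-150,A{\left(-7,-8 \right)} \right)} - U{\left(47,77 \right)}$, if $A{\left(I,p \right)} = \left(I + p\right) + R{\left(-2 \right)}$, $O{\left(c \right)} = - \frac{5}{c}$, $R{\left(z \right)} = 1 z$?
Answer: $74$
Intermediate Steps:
$R{\left(z \right)} = z$
$A{\left(I,p \right)} = -2 + I + p$ ($A{\left(I,p \right)} = \left(I + p\right) - 2 = -2 + I + p$)
$U{\left(W,T \right)} = 1$
$k{\left(d,u \right)} = - \frac{d}{2}$ ($k{\left(d,u \right)} = - \frac{d \left(- \frac{5}{-5}\right)}{2} = - \frac{d \left(\left(-5\right) \left(- \frac{1}{5}\right)\right)}{2} = - \frac{d 1}{2} = - \frac{d}{2}$)
$k{\left(-150,A{\left(-7,-8 \right)} \right)} - U{\left(47,77 \right)} = \left(- \frac{1}{2}\right) \left(-150\right) - 1 = 75 - 1 = 74$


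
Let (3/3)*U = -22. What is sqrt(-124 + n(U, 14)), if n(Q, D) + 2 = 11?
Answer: I*sqrt(115) ≈ 10.724*I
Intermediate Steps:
U = -22
n(Q, D) = 9 (n(Q, D) = -2 + 11 = 9)
sqrt(-124 + n(U, 14)) = sqrt(-124 + 9) = sqrt(-115) = I*sqrt(115)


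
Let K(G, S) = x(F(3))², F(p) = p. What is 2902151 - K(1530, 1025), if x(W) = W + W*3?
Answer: 2902007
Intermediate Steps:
x(W) = 4*W (x(W) = W + 3*W = 4*W)
K(G, S) = 144 (K(G, S) = (4*3)² = 12² = 144)
2902151 - K(1530, 1025) = 2902151 - 1*144 = 2902151 - 144 = 2902007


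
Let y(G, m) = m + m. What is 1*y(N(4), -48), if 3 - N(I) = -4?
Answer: -96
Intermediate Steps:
N(I) = 7 (N(I) = 3 - 1*(-4) = 3 + 4 = 7)
y(G, m) = 2*m
1*y(N(4), -48) = 1*(2*(-48)) = 1*(-96) = -96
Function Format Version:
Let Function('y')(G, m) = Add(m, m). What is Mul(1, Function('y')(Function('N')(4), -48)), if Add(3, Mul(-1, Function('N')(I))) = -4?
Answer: -96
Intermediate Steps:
Function('N')(I) = 7 (Function('N')(I) = Add(3, Mul(-1, -4)) = Add(3, 4) = 7)
Function('y')(G, m) = Mul(2, m)
Mul(1, Function('y')(Function('N')(4), -48)) = Mul(1, Mul(2, -48)) = Mul(1, -96) = -96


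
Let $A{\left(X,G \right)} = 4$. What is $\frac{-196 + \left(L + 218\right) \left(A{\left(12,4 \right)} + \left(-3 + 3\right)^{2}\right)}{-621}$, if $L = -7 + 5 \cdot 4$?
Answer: $- \frac{728}{621} \approx -1.1723$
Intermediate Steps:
$L = 13$ ($L = -7 + 20 = 13$)
$\frac{-196 + \left(L + 218\right) \left(A{\left(12,4 \right)} + \left(-3 + 3\right)^{2}\right)}{-621} = \frac{-196 + \left(13 + 218\right) \left(4 + \left(-3 + 3\right)^{2}\right)}{-621} = \left(-196 + 231 \left(4 + 0^{2}\right)\right) \left(- \frac{1}{621}\right) = \left(-196 + 231 \left(4 + 0\right)\right) \left(- \frac{1}{621}\right) = \left(-196 + 231 \cdot 4\right) \left(- \frac{1}{621}\right) = \left(-196 + 924\right) \left(- \frac{1}{621}\right) = 728 \left(- \frac{1}{621}\right) = - \frac{728}{621}$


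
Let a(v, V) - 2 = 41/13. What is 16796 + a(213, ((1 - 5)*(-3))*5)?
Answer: 218415/13 ≈ 16801.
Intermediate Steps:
a(v, V) = 67/13 (a(v, V) = 2 + 41/13 = 67/13)
16796 + a(213, ((1 - 5)*(-3))*5) = 16796 + 67/13 = 218415/13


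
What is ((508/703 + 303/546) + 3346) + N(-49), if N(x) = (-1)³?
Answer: 428142829/127946 ≈ 3346.3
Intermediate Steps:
N(x) = -1
((508/703 + 303/546) + 3346) + N(-49) = ((508/703 + 303/546) + 3346) - 1 = ((508*(1/703) + 303*(1/546)) + 3346) - 1 = ((508/703 + 101/182) + 3346) - 1 = (163459/127946 + 3346) - 1 = 428270775/127946 - 1 = 428142829/127946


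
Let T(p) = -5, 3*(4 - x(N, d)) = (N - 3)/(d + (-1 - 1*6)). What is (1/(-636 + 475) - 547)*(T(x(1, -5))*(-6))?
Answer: -2642040/161 ≈ -16410.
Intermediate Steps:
x(N, d) = 4 - (-3 + N)/(3*(-7 + d)) (x(N, d) = 4 - (N - 3)/(3*(d + (-1 - 1*6))) = 4 - (-3 + N)/(3*(d + (-1 - 6))) = 4 - (-3 + N)/(3*(d - 7)) = 4 - (-3 + N)/(3*(-7 + d)))
(1/(-636 + 475) - 547)*(T(x(1, -5))*(-6)) = (1/(-636 + 475) - 547)*(-5*(-6)) = (1/(-161) - 547)*30 = (-1/161 - 547)*30 = -88068/161*30 = -2642040/161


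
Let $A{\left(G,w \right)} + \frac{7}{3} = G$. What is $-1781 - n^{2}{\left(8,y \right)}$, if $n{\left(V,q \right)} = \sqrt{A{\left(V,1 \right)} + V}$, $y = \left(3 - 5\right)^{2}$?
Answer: $- \frac{5384}{3} \approx -1794.7$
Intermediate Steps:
$A{\left(G,w \right)} = - \frac{7}{3} + G$
$y = 4$ ($y = \left(3 + \left(-5 + 0\right)\right)^{2} = \left(3 - 5\right)^{2} = \left(-2\right)^{2} = 4$)
$n{\left(V,q \right)} = \sqrt{- \frac{7}{3} + 2 V}$ ($n{\left(V,q \right)} = \sqrt{\left(- \frac{7}{3} + V\right) + V} = \sqrt{- \frac{7}{3} + 2 V}$)
$-1781 - n^{2}{\left(8,y \right)} = -1781 - \left(\frac{\sqrt{-21 + 18 \cdot 8}}{3}\right)^{2} = -1781 - \left(\frac{\sqrt{-21 + 144}}{3}\right)^{2} = -1781 - \left(\frac{\sqrt{123}}{3}\right)^{2} = -1781 - \frac{41}{3} = - \frac{5384}{3}$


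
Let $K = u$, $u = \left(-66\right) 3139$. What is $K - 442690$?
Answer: $-649864$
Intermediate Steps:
$u = -207174$
$K = -207174$
$K - 442690 = -207174 - 442690 = -649864$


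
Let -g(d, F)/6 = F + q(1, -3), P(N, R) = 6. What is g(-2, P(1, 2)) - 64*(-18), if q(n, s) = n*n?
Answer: 1110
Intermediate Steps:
q(n, s) = n**2
g(d, F) = -6 - 6*F (g(d, F) = -6*(F + 1**2) = -6*(F + 1) = -6*(1 + F) = -6 - 6*F)
g(-2, P(1, 2)) - 64*(-18) = (-6 - 6*6) - 64*(-18) = (-6 - 36) + 1152 = -42 + 1152 = 1110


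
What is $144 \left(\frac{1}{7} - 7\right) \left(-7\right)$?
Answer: $6912$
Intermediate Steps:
$144 \left(\frac{1}{7} - 7\right) \left(-7\right) = 144 \left(\left(- \frac{48}{7}\right) \left(-7\right)\right) = 144 \cdot 48 = 6912$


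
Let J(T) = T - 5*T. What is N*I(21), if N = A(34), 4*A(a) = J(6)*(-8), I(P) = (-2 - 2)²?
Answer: 768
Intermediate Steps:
I(P) = 16 (I(P) = (-4)² = 16)
J(T) = -4*T
A(a) = 48 (A(a) = (-4*6*(-8))/4 = (-24*(-8))/4 = (¼)*192 = 48)
N = 48
N*I(21) = 48*16 = 768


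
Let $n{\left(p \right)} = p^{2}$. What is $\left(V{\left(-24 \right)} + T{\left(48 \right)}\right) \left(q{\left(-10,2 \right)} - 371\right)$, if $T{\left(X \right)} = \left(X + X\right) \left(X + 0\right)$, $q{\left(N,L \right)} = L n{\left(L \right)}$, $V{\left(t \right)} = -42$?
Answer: $-1657458$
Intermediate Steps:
$q{\left(N,L \right)} = L^{3}$ ($q{\left(N,L \right)} = L L^{2} = L^{3}$)
$T{\left(X \right)} = 2 X^{2}$ ($T{\left(X \right)} = 2 X X = 2 X^{2}$)
$\left(V{\left(-24 \right)} + T{\left(48 \right)}\right) \left(q{\left(-10,2 \right)} - 371\right) = \left(-42 + 2 \cdot 48^{2}\right) \left(2^{3} - 371\right) = \left(-42 + 2 \cdot 2304\right) \left(8 + \left(-391 + 20\right)\right) = \left(-42 + 4608\right) \left(8 - 371\right) = 4566 \left(-363\right) = -1657458$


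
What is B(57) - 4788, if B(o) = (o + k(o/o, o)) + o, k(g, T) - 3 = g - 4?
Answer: -4674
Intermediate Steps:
k(g, T) = -1 + g (k(g, T) = 3 + (g - 4) = 3 + (-4 + g) = -1 + g)
B(o) = 2*o (B(o) = (o + (-1 + o/o)) + o = (o + (-1 + 1)) + o = (o + 0) + o = o + o = 2*o)
B(57) - 4788 = 2*57 - 4788 = 114 - 4788 = -4674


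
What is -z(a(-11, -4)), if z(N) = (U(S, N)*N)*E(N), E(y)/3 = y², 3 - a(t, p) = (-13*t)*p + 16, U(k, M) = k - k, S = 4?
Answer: 0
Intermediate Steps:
U(k, M) = 0
a(t, p) = -13 + 13*p*t (a(t, p) = 3 - ((-13*t)*p + 16) = 3 - (-13*p*t + 16) = 3 - (16 - 13*p*t) = 3 + (-16 + 13*p*t) = -13 + 13*p*t)
E(y) = 3*y²
z(N) = 0 (z(N) = (0*N)*(3*N²) = 0*(3*N²) = 0)
-z(a(-11, -4)) = -1*0 = 0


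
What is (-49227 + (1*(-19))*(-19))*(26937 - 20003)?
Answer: -338836844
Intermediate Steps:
(-49227 + (1*(-19))*(-19))*(26937 - 20003) = (-49227 - 19*(-19))*6934 = (-49227 + 361)*6934 = -48866*6934 = -338836844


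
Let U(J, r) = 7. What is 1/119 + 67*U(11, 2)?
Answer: 55812/119 ≈ 469.01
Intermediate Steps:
1/119 + 67*U(11, 2) = 1/119 + 67*7 = 1/119 + 469 = 55812/119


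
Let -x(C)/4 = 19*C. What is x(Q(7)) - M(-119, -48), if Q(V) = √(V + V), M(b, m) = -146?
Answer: 146 - 76*√14 ≈ -138.37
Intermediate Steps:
Q(V) = √2*√V (Q(V) = √(2*V) = √2*√V)
x(C) = -76*C
x(Q(7)) - M(-119, -48) = -76*√2*√7 - 1*(-146) = -76*√14 + 146 = 146 - 76*√14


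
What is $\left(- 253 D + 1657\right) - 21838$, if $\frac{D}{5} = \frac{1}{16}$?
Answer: $- \frac{324161}{16} \approx -20260.0$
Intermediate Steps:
$D = \frac{5}{16} \approx 0.3125$
$\left(- 253 D + 1657\right) - 21838 = \left(\left(-253\right) \frac{5}{16} + 1657\right) - 21838 = \left(- \frac{1265}{16} + 1657\right) - 21838 = \frac{25247}{16} - 21838 = - \frac{324161}{16}$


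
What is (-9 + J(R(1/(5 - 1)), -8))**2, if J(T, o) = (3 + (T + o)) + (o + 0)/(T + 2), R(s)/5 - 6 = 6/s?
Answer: 6671889/361 ≈ 18482.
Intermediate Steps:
R(s) = 30 + 30/s (R(s) = 30 + 5*(6/s) = 30 + 30/s)
J(T, o) = 3 + T + o + o/(2 + T) (J(T, o) = (3 + T + o) + o/(2 + T) = 3 + T + o + o/(2 + T))
(-9 + J(R(1/(5 - 1)), -8))**2 = (-9 + (6 + (30 + 30/(1/(5 - 1)))**2 + 3*(-8) + 5*(30 + 30/(1/(5 - 1))) + (30 + 30/(1/(5 - 1)))*(-8))/(2 + (30 + 30/(1/(5 - 1)))))**2 = (-9 + (6 + (30 + 30/(1/4))**2 - 24 + 5*(30 + 30/(1/4)) + (30 + 30/(1/4))*(-8))/(2 + (30 + 30/(1/4))))**2 = (-9 + (6 + (30 + 30*4)**2 - 24 + 5*(30 + 30*4) + (30 + 30*4)*(-8))/(2 + (30 + 30*4)))**2 = (-9 + (6 + (30 + 120)**2 - 24 + 5*(30 + 120) + (30 + 120)*(-8))/(2 + (30 + 120)))**2 = (-9 + (6 + 150**2 - 24 + 5*150 + 150*(-8))/(2 + 150))**2 = (-9 + (6 + 22500 - 24 + 750 - 1200)/152)**2 = (-9 + (1/152)*22032)**2 = (-9 + 2754/19)**2 = (2583/19)**2 = 6671889/361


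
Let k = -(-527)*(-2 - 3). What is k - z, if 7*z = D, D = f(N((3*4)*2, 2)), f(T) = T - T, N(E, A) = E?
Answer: -2635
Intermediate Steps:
f(T) = 0
k = -2635 (k = -(-527)*(-5) = -527*5 = -2635)
D = 0
z = 0 (z = (⅐)*0 = 0)
k - z = -2635 - 1*0 = -2635 + 0 = -2635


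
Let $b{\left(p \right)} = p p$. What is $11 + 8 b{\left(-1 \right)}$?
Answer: $19$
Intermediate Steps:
$b{\left(p \right)} = p^{2}$
$11 + 8 b{\left(-1 \right)} = 11 + 8 \left(-1\right)^{2} = 11 + 8 \cdot 1 = 11 + 8 = 19$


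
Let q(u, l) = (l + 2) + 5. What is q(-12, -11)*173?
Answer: -692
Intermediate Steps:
q(u, l) = 7 + l (q(u, l) = (2 + l) + 5 = 7 + l)
q(-12, -11)*173 = (7 - 11)*173 = -4*173 = -692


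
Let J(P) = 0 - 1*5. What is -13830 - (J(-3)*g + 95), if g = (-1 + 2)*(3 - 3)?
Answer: -13925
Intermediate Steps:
g = 0 (g = 1*0 = 0)
J(P) = -5 (J(P) = 0 - 5 = -5)
-13830 - (J(-3)*g + 95) = -13830 - (-5*0 + 95) = -13830 - (0 + 95) = -13830 - 1*95 = -13830 - 95 = -13925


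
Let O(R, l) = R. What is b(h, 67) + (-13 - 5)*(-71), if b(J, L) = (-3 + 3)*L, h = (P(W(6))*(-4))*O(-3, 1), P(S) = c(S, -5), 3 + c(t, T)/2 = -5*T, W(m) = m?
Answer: 1278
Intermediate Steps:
c(t, T) = -6 - 10*T (c(t, T) = -6 + 2*(-5*T) = -6 - 10*T)
P(S) = 44 (P(S) = -6 - 10*(-5) = -6 + 50 = 44)
h = 528 (h = (44*(-4))*(-3) = -176*(-3) = 528)
b(J, L) = 0 (b(J, L) = 0*L = 0)
b(h, 67) + (-13 - 5)*(-71) = 0 + (-13 - 5)*(-71) = 0 - 18*(-71) = 0 + 1278 = 1278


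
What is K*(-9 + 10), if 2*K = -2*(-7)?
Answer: 7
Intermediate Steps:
K = 7 (K = (-2*(-7))/2 = (½)*14 = 7)
K*(-9 + 10) = 7*(-9 + 10) = 7*1 = 7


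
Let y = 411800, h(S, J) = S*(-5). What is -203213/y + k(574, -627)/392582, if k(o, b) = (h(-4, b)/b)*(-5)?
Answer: -25010309040341/50682061392600 ≈ -0.49347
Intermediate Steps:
h(S, J) = -5*S
k(o, b) = -100/b (k(o, b) = ((-5*(-4))/b)*(-5) = (20/b)*(-5) = -100/b)
-203213/y + k(574, -627)/392582 = -203213/411800 - 100/(-627)/392582 = -203213*1/411800 - 100*(-1/627)*(1/392582) = -203213/411800 + (100/627)*(1/392582) = -203213/411800 + 50/123074457 = -25010309040341/50682061392600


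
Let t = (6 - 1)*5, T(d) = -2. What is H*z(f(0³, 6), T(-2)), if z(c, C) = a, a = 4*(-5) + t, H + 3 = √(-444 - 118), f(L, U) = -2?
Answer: -15 + 5*I*√562 ≈ -15.0 + 118.53*I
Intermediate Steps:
H = -3 + I*√562 (H = -3 + √(-444 - 118) = -3 + √(-562) = -3 + I*√562 ≈ -3.0 + 23.707*I)
t = 25 (t = 5*5 = 25)
a = 5 (a = 4*(-5) + 25 = -20 + 25 = 5)
z(c, C) = 5
H*z(f(0³, 6), T(-2)) = (-3 + I*√562)*5 = -15 + 5*I*√562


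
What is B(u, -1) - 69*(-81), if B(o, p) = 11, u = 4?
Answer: 5600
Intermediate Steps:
B(u, -1) - 69*(-81) = 11 - 69*(-81) = 11 + 5589 = 5600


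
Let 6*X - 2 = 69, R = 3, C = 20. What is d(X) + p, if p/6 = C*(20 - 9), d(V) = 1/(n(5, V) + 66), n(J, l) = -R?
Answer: 83161/63 ≈ 1320.0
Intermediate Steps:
n(J, l) = -3 (n(J, l) = -1*3 = -3)
X = 71/6 (X = ⅓ + (⅙)*69 = ⅓ + 23/2 = 71/6 ≈ 11.833)
d(V) = 1/63 (d(V) = 1/(-3 + 66) = 1/63)
p = 1320 (p = 6*(20*(20 - 9)) = 6*(20*11) = 6*220 = 1320)
d(X) + p = 1/63 + 1320 = 83161/63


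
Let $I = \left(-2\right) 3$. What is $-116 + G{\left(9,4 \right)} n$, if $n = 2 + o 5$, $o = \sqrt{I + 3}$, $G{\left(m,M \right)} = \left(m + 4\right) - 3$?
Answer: $-96 + 50 i \sqrt{3} \approx -96.0 + 86.603 i$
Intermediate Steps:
$I = -6$
$G{\left(m,M \right)} = 1 + m$ ($G{\left(m,M \right)} = \left(4 + m\right) - 3 = 1 + m$)
$o = i \sqrt{3}$ ($o = \sqrt{-6 + 3} = \sqrt{-3} = i \sqrt{3} \approx 1.732 i$)
$n = 2 + 5 i \sqrt{3}$ ($n = 2 + i \sqrt{3} \cdot 5 = 2 + 5 i \sqrt{3} \approx 2.0 + 8.6602 i$)
$-116 + G{\left(9,4 \right)} n = -116 + \left(1 + 9\right) \left(2 + 5 i \sqrt{3}\right) = -116 + 10 \left(2 + 5 i \sqrt{3}\right) = -116 + \left(20 + 50 i \sqrt{3}\right) = -96 + 50 i \sqrt{3}$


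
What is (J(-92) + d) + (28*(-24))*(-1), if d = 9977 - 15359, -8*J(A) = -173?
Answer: -37507/8 ≈ -4688.4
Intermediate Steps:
J(A) = 173/8 (J(A) = -1/8*(-173) = 173/8)
d = -5382
(J(-92) + d) + (28*(-24))*(-1) = (173/8 - 5382) + (28*(-24))*(-1) = -42883/8 - 672*(-1) = -42883/8 + 672 = -37507/8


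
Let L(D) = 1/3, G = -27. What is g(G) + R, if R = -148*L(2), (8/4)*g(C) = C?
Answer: -377/6 ≈ -62.833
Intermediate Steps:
L(D) = ⅓
g(C) = C/2
R = -148/3 (R = -148*⅓ = -148/3 ≈ -49.333)
g(G) + R = (½)*(-27) - 148/3 = -27/2 - 148/3 = -377/6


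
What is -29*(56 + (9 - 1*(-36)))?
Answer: -2929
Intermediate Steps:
-29*(56 + (9 - 1*(-36))) = -29*(56 + (9 + 36)) = -29*(56 + 45) = -29*101 = -2929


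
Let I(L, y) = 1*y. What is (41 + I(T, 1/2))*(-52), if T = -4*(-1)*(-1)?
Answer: -2158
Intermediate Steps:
T = -4 (T = 4*(-1) = -4)
I(L, y) = y
(41 + I(T, 1/2))*(-52) = (41 + 1/2)*(-52) = (41 + 1*(½))*(-52) = (41 + ½)*(-52) = (83/2)*(-52) = -2158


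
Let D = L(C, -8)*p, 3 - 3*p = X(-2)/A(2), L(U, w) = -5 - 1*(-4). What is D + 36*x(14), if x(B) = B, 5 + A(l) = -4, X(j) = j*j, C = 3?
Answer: 13577/27 ≈ 502.85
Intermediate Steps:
X(j) = j²
A(l) = -9 (A(l) = -5 - 4 = -9)
L(U, w) = -1 (L(U, w) = -5 + 4 = -1)
p = 31/27 (p = 1 - (-2)²/(3*(-9)) = 1 - 4*(-1)/(3*9) = 1 - ⅓*(-4/9) = 1 + 4/27 = 31/27 ≈ 1.1481)
D = -31/27 (D = -1*31/27 = -31/27 ≈ -1.1481)
D + 36*x(14) = -31/27 + 36*14 = -31/27 + 504 = 13577/27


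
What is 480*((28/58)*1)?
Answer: 6720/29 ≈ 231.72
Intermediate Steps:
480*((28/58)*1) = 480*((28*(1/58))*1) = 480*((14/29)*1) = 480*(14/29) = 6720/29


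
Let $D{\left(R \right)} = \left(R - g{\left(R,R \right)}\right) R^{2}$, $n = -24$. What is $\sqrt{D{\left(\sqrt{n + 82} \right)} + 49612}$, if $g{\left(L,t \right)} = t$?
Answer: $2 \sqrt{12403} \approx 222.74$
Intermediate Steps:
$D{\left(R \right)} = 0$ ($D{\left(R \right)} = \left(R - R\right) R^{2} = 0 R^{2} = 0$)
$\sqrt{D{\left(\sqrt{n + 82} \right)} + 49612} = \sqrt{0 + 49612} = \sqrt{49612} = 2 \sqrt{12403}$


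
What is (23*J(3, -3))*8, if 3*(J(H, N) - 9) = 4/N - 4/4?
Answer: 13616/9 ≈ 1512.9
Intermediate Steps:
J(H, N) = 26/3 + 4/(3*N) (J(H, N) = 9 + (4/N - 4/4)/3 = 9 + (4/N - 4*1/4)/3 = 9 + (4/N - 1)/3 = 9 + (-1 + 4/N)/3 = 9 + (-1/3 + 4/(3*N)) = 26/3 + 4/(3*N))
(23*J(3, -3))*8 = (23*((2/3)*(2 + 13*(-3))/(-3)))*8 = (23*((2/3)*(-1/3)*(2 - 39)))*8 = (23*((2/3)*(-1/3)*(-37)))*8 = (23*(74/9))*8 = (1702/9)*8 = 13616/9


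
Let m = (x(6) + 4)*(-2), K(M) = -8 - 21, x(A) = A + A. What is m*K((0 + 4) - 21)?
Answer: 928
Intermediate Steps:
x(A) = 2*A
K(M) = -29
m = -32 (m = (2*6 + 4)*(-2) = (12 + 4)*(-2) = 16*(-2) = -32)
m*K((0 + 4) - 21) = -32*(-29) = 928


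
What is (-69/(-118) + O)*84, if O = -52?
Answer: -254814/59 ≈ -4318.9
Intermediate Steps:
(-69/(-118) + O)*84 = (-69/(-118) - 52)*84 = (-69*(-1/118) - 52)*84 = (69/118 - 52)*84 = -6067/118*84 = -254814/59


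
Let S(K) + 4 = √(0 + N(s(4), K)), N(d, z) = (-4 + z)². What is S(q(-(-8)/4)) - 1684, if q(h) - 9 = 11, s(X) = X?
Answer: -1672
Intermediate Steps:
q(h) = 20 (q(h) = 9 + 11 = 20)
S(K) = -4 + √((-4 + K)²) (S(K) = -4 + √(0 + (-4 + K)²) = -4 + √((-4 + K)²))
S(q(-(-8)/4)) - 1684 = (-4 + √((-4 + 20)²)) - 1684 = (-4 + √(16²)) - 1684 = (-4 + √256) - 1684 = (-4 + 16) - 1684 = 12 - 1684 = -1672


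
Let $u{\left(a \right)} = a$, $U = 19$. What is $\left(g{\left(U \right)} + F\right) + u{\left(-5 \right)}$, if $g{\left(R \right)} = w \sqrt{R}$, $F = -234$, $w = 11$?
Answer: $-239 + 11 \sqrt{19} \approx -191.05$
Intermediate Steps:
$g{\left(R \right)} = 11 \sqrt{R}$
$\left(g{\left(U \right)} + F\right) + u{\left(-5 \right)} = \left(11 \sqrt{19} - 234\right) - 5 = \left(-234 + 11 \sqrt{19}\right) - 5 = -239 + 11 \sqrt{19}$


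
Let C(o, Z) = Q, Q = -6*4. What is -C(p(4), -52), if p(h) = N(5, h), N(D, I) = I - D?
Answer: 24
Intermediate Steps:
p(h) = -5 + h (p(h) = h - 1*5 = h - 5 = -5 + h)
Q = -24
C(o, Z) = -24
-C(p(4), -52) = -1*(-24) = 24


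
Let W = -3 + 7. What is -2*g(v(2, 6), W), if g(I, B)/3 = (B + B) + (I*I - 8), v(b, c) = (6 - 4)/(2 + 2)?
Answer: -3/2 ≈ -1.5000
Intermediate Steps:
v(b, c) = ½ (v(b, c) = 2/4 = 2*(¼) = ½)
W = 4
g(I, B) = -24 + 3*I² + 6*B (g(I, B) = 3*((B + B) + (I*I - 8)) = 3*(2*B + (I² - 8)) = 3*(2*B + (-8 + I²)) = 3*(-8 + I² + 2*B) = -24 + 3*I² + 6*B)
-2*g(v(2, 6), W) = -2*(-24 + 3*(½)² + 6*4) = -2*(-24 + 3*(¼) + 24) = -2*(-24 + ¾ + 24) = -2*¾ = -3/2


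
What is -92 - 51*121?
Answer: -6263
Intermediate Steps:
-92 - 51*121 = -92 - 6171 = -6263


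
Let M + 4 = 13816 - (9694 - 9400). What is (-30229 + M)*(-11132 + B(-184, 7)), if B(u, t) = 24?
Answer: 185625788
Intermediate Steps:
M = 13518 (M = -4 + (13816 - (9694 - 9400)) = -4 + (13816 - 1*294) = -4 + (13816 - 294) = -4 + 13522 = 13518)
(-30229 + M)*(-11132 + B(-184, 7)) = (-30229 + 13518)*(-11132 + 24) = -16711*(-11108) = 185625788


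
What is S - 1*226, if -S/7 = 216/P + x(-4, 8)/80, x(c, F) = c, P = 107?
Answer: -513131/2140 ≈ -239.78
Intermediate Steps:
S = -29491/2140 (S = -7*(216/107 - 4/80) = -7*(216*(1/107) - 4*1/80) = -7*(216/107 - 1/20) = -7*4213/2140 = -29491/2140 ≈ -13.781)
S - 1*226 = -29491/2140 - 1*226 = -29491/2140 - 226 = -513131/2140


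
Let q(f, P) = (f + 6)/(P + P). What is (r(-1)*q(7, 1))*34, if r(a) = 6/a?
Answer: -1326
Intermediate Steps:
q(f, P) = (6 + f)/(2*P) (q(f, P) = (6 + f)/((2*P)) = (6 + f)*(1/(2*P)) = (6 + f)/(2*P))
(r(-1)*q(7, 1))*34 = ((6/(-1))*((½)*(6 + 7)/1))*34 = ((6*(-1))*((½)*1*13))*34 = -6*13/2*34 = -39*34 = -1326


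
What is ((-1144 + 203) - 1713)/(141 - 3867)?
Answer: 1327/1863 ≈ 0.71229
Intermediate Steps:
((-1144 + 203) - 1713)/(141 - 3867) = (-941 - 1713)/(-3726) = -2654*(-1/3726) = 1327/1863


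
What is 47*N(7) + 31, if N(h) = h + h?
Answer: 689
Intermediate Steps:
N(h) = 2*h
47*N(7) + 31 = 47*(2*7) + 31 = 47*14 + 31 = 658 + 31 = 689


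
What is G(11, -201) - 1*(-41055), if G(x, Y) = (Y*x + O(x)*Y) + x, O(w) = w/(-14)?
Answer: 546181/14 ≈ 39013.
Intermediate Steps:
O(w) = -w/14 (O(w) = w*(-1/14) = -w/14)
G(x, Y) = x + 13*Y*x/14 (G(x, Y) = (Y*x + (-x/14)*Y) + x = (Y*x - Y*x/14) + x = 13*Y*x/14 + x = x + 13*Y*x/14)
G(11, -201) - 1*(-41055) = (1/14)*11*(14 + 13*(-201)) - 1*(-41055) = (1/14)*11*(14 - 2613) + 41055 = (1/14)*11*(-2599) + 41055 = -28589/14 + 41055 = 546181/14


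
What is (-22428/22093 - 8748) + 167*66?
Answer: 50217054/22093 ≈ 2273.0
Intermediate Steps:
(-22428/22093 - 8748) + 167*66 = (-22428*1/22093 - 8748) + 11022 = (-22428/22093 - 8748) + 11022 = -193291992/22093 + 11022 = 50217054/22093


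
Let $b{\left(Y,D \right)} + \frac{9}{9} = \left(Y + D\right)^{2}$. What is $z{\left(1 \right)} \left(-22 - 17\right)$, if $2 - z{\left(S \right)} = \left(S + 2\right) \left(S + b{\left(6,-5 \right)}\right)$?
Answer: $39$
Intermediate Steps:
$b{\left(Y,D \right)} = -1 + \left(D + Y\right)^{2}$ ($b{\left(Y,D \right)} = -1 + \left(Y + D\right)^{2} = -1 + \left(D + Y\right)^{2}$)
$z{\left(S \right)} = 2 - S \left(2 + S\right)$ ($z{\left(S \right)} = 2 - \left(S + 2\right) \left(S - \left(1 - \left(-5 + 6\right)^{2}\right)\right) = 2 - \left(2 + S\right) \left(S - \left(1 - 1^{2}\right)\right) = 2 - \left(2 + S\right) \left(S + \left(-1 + 1\right)\right) = 2 - \left(2 + S\right) \left(S + 0\right) = 2 - \left(2 + S\right) S = 2 - S \left(2 + S\right)$)
$z{\left(1 \right)} \left(-22 - 17\right) = \left(2 - 1^{2} - 2\right) \left(-22 - 17\right) = \left(2 - 1 - 2\right) \left(-39\right) = \left(-1\right) \left(-39\right) = 39$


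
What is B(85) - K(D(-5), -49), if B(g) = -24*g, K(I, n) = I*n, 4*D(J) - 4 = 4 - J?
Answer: -7523/4 ≈ -1880.8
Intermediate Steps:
D(J) = 2 - J/4 (D(J) = 1 + (4 - J)/4 = 1 + (1 - J/4) = 2 - J/4)
B(85) - K(D(-5), -49) = -24*85 - (2 - ¼*(-5))*(-49) = -2040 - (2 + 5/4)*(-49) = -2040 - 13*(-49)/4 = -2040 - 1*(-637/4) = -2040 + 637/4 = -7523/4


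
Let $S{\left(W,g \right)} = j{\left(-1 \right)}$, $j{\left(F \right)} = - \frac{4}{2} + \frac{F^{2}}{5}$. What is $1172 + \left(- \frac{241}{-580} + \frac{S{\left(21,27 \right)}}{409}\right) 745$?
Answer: $\frac{70135593}{47444} \approx 1478.3$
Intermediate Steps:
$j{\left(F \right)} = -2 + \frac{F^{2}}{5}$ ($j{\left(F \right)} = \left(-4\right) \frac{1}{2} + F^{2} \cdot \frac{1}{5} = -2 + \frac{F^{2}}{5}$)
$S{\left(W,g \right)} = - \frac{9}{5}$ ($S{\left(W,g \right)} = -2 + \frac{\left(-1\right)^{2}}{5} = -2 + \frac{1}{5} \cdot 1 = -2 + \frac{1}{5} = - \frac{9}{5}$)
$1172 + \left(- \frac{241}{-580} + \frac{S{\left(21,27 \right)}}{409}\right) 745 = 1172 + \left(- \frac{241}{-580} - \frac{9}{5 \cdot 409}\right) 745 = 1172 + \left(\left(-241\right) \left(- \frac{1}{580}\right) - \frac{9}{2045}\right) 745 = 1172 + \left(\frac{241}{580} - \frac{9}{2045}\right) 745 = 1172 + \frac{19505}{47444} \cdot 745 = 1172 + \frac{14531225}{47444} = \frac{70135593}{47444}$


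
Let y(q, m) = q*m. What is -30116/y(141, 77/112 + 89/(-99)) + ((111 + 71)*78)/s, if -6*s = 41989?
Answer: 666336406152/661116805 ≈ 1007.9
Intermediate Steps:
s = -41989/6 (s = -⅙*41989 = -41989/6 ≈ -6998.2)
y(q, m) = m*q
-30116/y(141, 77/112 + 89/(-99)) + ((111 + 71)*78)/s = -30116*1/(141*(77/112 + 89/(-99))) + ((111 + 71)*78)/(-41989/6) = -30116*1/(141*(77*(1/112) + 89*(-1/99))) + (182*78)*(-6/41989) = -30116*1/(141*(11/16 - 89/99)) + 14196*(-6/41989) = -30116/((-335/1584*141)) - 85176/41989 = -30116/(-15745/528) - 85176/41989 = -30116*(-528/15745) - 85176/41989 = 15901248/15745 - 85176/41989 = 666336406152/661116805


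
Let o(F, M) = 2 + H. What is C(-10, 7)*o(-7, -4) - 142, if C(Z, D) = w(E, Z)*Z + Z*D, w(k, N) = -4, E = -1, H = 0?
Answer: -202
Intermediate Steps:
C(Z, D) = -4*Z + D*Z (C(Z, D) = -4*Z + Z*D = -4*Z + D*Z)
o(F, M) = 2 (o(F, M) = 2 + 0 = 2)
C(-10, 7)*o(-7, -4) - 142 = -10*(-4 + 7)*2 - 142 = -10*3*2 - 142 = -30*2 - 142 = -60 - 142 = -202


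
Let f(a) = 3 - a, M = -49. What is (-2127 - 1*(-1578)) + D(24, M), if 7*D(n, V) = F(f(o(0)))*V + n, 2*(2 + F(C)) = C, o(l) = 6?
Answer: -7295/14 ≈ -521.07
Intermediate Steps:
F(C) = -2 + C/2
D(n, V) = -V/2 + n/7 (D(n, V) = ((-2 + (3 - 1*6)/2)*V + n)/7 = ((-2 + (3 - 6)/2)*V + n)/7 = ((-2 + (½)*(-3))*V + n)/7 = ((-2 - 3/2)*V + n)/7 = (-7*V/2 + n)/7 = (n - 7*V/2)/7 = -V/2 + n/7)
(-2127 - 1*(-1578)) + D(24, M) = (-2127 - 1*(-1578)) + (-½*(-49) + (⅐)*24) = (-2127 + 1578) + (49/2 + 24/7) = -549 + 391/14 = -7295/14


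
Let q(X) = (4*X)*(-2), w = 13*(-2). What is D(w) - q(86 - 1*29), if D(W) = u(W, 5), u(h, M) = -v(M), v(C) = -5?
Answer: 461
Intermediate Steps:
w = -26
u(h, M) = 5 (u(h, M) = -1*(-5) = 5)
D(W) = 5
q(X) = -8*X
D(w) - q(86 - 1*29) = 5 - (-8)*(86 - 1*29) = 5 - (-8)*(86 - 29) = 5 - (-8)*57 = 5 - 1*(-456) = 5 + 456 = 461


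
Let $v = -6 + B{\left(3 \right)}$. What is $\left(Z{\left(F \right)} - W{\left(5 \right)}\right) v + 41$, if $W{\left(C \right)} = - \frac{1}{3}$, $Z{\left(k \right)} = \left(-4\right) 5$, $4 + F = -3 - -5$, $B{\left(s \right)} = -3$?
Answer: $218$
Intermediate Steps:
$F = -2$ ($F = -4 - -2 = -4 + \left(-3 + 5\right) = -4 + 2 = -2$)
$Z{\left(k \right)} = -20$
$v = -9$ ($v = -6 - 3 = -9$)
$W{\left(C \right)} = - \frac{1}{3}$ ($W{\left(C \right)} = \left(-1\right) \frac{1}{3} = - \frac{1}{3}$)
$\left(Z{\left(F \right)} - W{\left(5 \right)}\right) v + 41 = \left(-20 - - \frac{1}{3}\right) \left(-9\right) + 41 = \left(-20 + \frac{1}{3}\right) \left(-9\right) + 41 = \left(- \frac{59}{3}\right) \left(-9\right) + 41 = 177 + 41 = 218$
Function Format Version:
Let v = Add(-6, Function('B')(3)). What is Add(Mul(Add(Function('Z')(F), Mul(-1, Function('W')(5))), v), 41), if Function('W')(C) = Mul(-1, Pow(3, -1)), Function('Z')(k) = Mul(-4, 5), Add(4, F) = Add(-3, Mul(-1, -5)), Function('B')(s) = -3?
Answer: 218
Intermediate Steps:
F = -2 (F = Add(-4, Add(-3, Mul(-1, -5))) = Add(-4, Add(-3, 5)) = Add(-4, 2) = -2)
Function('Z')(k) = -20
v = -9 (v = Add(-6, -3) = -9)
Function('W')(C) = Rational(-1, 3) (Function('W')(C) = Mul(-1, Rational(1, 3)) = Rational(-1, 3))
Add(Mul(Add(Function('Z')(F), Mul(-1, Function('W')(5))), v), 41) = Add(Mul(Add(-20, Mul(-1, Rational(-1, 3))), -9), 41) = Add(Mul(Add(-20, Rational(1, 3)), -9), 41) = Add(Mul(Rational(-59, 3), -9), 41) = Add(177, 41) = 218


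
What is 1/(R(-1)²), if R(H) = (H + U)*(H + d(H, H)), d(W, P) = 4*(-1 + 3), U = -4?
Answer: 1/1225 ≈ 0.00081633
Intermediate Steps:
d(W, P) = 8 (d(W, P) = 4*2 = 8)
R(H) = (-4 + H)*(8 + H) (R(H) = (H - 4)*(H + 8) = (-4 + H)*(8 + H))
1/(R(-1)²) = 1/((-32 + (-1)² + 4*(-1))²) = 1/((-32 + 1 - 4)²) = 1/((-35)²) = 1/1225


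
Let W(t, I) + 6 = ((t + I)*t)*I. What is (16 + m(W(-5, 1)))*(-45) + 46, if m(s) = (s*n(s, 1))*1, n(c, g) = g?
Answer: -1304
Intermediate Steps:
W(t, I) = -6 + I*t*(I + t) (W(t, I) = -6 + ((t + I)*t)*I = -6 + ((I + t)*t)*I = -6 + (t*(I + t))*I = -6 + I*t*(I + t))
m(s) = s (m(s) = (s*1)*1 = s*1 = s)
(16 + m(W(-5, 1)))*(-45) + 46 = (16 + (-6 + 1*(-5)² - 5*1²))*(-45) + 46 = (16 + (-6 + 1*25 - 5*1))*(-45) + 46 = (16 + (-6 + 25 - 5))*(-45) + 46 = (16 + 14)*(-45) + 46 = 30*(-45) + 46 = -1350 + 46 = -1304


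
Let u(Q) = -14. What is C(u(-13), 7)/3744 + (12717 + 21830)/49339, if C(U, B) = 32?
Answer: 4091338/5772663 ≈ 0.70874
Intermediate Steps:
C(u(-13), 7)/3744 + (12717 + 21830)/49339 = 32/3744 + (12717 + 21830)/49339 = 32*(1/3744) + 34547*(1/49339) = 1/117 + 34547/49339 = 4091338/5772663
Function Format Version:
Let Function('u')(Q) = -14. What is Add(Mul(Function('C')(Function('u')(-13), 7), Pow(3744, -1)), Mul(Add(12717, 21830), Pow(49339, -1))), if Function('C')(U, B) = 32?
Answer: Rational(4091338, 5772663) ≈ 0.70874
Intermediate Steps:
Add(Mul(Function('C')(Function('u')(-13), 7), Pow(3744, -1)), Mul(Add(12717, 21830), Pow(49339, -1))) = Add(Mul(32, Pow(3744, -1)), Mul(Add(12717, 21830), Pow(49339, -1))) = Add(Mul(32, Rational(1, 3744)), Mul(34547, Rational(1, 49339))) = Add(Rational(1, 117), Rational(34547, 49339)) = Rational(4091338, 5772663)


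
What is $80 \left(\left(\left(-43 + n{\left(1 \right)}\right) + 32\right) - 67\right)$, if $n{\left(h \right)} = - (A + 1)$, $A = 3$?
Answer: $-6560$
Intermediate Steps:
$n{\left(h \right)} = -4$ ($n{\left(h \right)} = - (3 + 1) = \left(-1\right) 4 = -4$)
$80 \left(\left(\left(-43 + n{\left(1 \right)}\right) + 32\right) - 67\right) = 80 \left(\left(\left(-43 - 4\right) + 32\right) - 67\right) = 80 \left(\left(-47 + 32\right) - 67\right) = 80 \left(-15 - 67\right) = 80 \left(-82\right) = -6560$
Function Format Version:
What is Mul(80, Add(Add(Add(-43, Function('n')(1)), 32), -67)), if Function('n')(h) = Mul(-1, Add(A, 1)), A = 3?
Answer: -6560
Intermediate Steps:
Function('n')(h) = -4 (Function('n')(h) = Mul(-1, Add(3, 1)) = Mul(-1, 4) = -4)
Mul(80, Add(Add(Add(-43, Function('n')(1)), 32), -67)) = Mul(80, Add(Add(Add(-43, -4), 32), -67)) = Mul(80, Add(Add(-47, 32), -67)) = Mul(80, Add(-15, -67)) = Mul(80, -82) = -6560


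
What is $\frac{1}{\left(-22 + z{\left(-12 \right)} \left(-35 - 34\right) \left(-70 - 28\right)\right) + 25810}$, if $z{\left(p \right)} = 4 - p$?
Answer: $\frac{1}{133980} \approx 7.4638 \cdot 10^{-6}$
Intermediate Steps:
$\frac{1}{\left(-22 + z{\left(-12 \right)} \left(-35 - 34\right) \left(-70 - 28\right)\right) + 25810} = \frac{1}{\left(-22 + \left(4 - -12\right) \left(-35 - 34\right) \left(-70 - 28\right)\right) + 25810} = \frac{1}{\left(-22 + \left(4 + 12\right) \left(\left(-69\right) \left(-98\right)\right)\right) + 25810} = \frac{1}{\left(-22 + 16 \cdot 6762\right) + 25810} = \frac{1}{\left(-22 + 108192\right) + 25810} = \frac{1}{108170 + 25810} = \frac{1}{133980}$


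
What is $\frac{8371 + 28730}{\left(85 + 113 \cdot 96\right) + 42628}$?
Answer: $\frac{37101}{53561} \approx 0.69269$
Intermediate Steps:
$\frac{8371 + 28730}{\left(85 + 113 \cdot 96\right) + 42628} = \frac{37101}{\left(85 + 10848\right) + 42628} = \frac{37101}{10933 + 42628} = \frac{37101}{53561}$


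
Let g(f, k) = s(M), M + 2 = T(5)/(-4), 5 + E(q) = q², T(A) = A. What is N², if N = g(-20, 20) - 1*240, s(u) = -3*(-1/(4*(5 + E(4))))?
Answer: 235837449/4096 ≈ 57578.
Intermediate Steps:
E(q) = -5 + q²
M = -13/4 (M = -2 + 5/(-4) = -2 + 5*(-¼) = -2 - 5/4 = -13/4 ≈ -3.2500)
s(u) = 3/64 (s(u) = -3*(-1/(4*(5 + (-5 + 4²)))) = -3*(-1/(4*(5 + (-5 + 16)))) = -3*(-1/(4*(5 + 11))) = -3/(16*(-4)) = -3/(-64) = -3*(-1/64) = 3/64)
g(f, k) = 3/64
N = -15357/64 (N = 3/64 - 1*240 = 3/64 - 240 = -15357/64 ≈ -239.95)
N² = (-15357/64)² = 235837449/4096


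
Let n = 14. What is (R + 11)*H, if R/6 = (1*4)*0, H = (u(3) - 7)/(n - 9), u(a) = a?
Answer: -44/5 ≈ -8.8000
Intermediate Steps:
H = -⅘ (H = (3 - 7)/(14 - 9) = -4/5 = -4*⅕ = -⅘ ≈ -0.80000)
R = 0 (R = 6*((1*4)*0) = 6*(4*0) = 6*0 = 0)
(R + 11)*H = (0 + 11)*(-⅘) = 11*(-⅘) = -44/5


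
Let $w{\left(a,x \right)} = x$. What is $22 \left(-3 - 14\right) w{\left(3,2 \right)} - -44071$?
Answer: $43323$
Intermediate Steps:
$22 \left(-3 - 14\right) w{\left(3,2 \right)} - -44071 = 22 \left(-3 - 14\right) 2 - -44071 = 22 \left(-3 - 14\right) 2 + 44071 = 22 \left(-17\right) 2 + 44071 = \left(-374\right) 2 + 44071 = -748 + 44071 = 43323$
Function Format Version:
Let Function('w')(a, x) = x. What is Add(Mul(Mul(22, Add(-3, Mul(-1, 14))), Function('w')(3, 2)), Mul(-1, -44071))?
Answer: 43323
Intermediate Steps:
Add(Mul(Mul(22, Add(-3, Mul(-1, 14))), Function('w')(3, 2)), Mul(-1, -44071)) = Add(Mul(Mul(22, Add(-3, Mul(-1, 14))), 2), Mul(-1, -44071)) = Add(Mul(Mul(22, Add(-3, -14)), 2), 44071) = Add(Mul(Mul(22, -17), 2), 44071) = Add(Mul(-374, 2), 44071) = Add(-748, 44071) = 43323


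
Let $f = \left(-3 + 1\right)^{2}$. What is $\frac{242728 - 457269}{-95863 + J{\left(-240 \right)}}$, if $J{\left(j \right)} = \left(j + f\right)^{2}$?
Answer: $\frac{214541}{40167} \approx 5.3412$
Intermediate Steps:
$f = 4$ ($f = \left(-2\right)^{2} = 4$)
$J{\left(j \right)} = \left(4 + j\right)^{2}$ ($J{\left(j \right)} = \left(j + 4\right)^{2} = \left(4 + j\right)^{2}$)
$\frac{242728 - 457269}{-95863 + J{\left(-240 \right)}} = \frac{242728 - 457269}{-95863 + \left(4 - 240\right)^{2}} = - \frac{214541}{-95863 + \left(-236\right)^{2}} = - \frac{214541}{-95863 + 55696} = - \frac{214541}{-40167} = \left(-214541\right) \left(- \frac{1}{40167}\right) = \frac{214541}{40167}$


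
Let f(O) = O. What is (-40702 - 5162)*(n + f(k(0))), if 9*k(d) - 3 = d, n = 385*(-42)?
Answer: 741605592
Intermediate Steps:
n = -16170
k(d) = ⅓ + d/9
(-40702 - 5162)*(n + f(k(0))) = (-40702 - 5162)*(-16170 + (⅓ + (⅑)*0)) = -45864*(-16170 + (⅓ + 0)) = -45864*(-16170 + ⅓) = -45864*(-48509/3) = 741605592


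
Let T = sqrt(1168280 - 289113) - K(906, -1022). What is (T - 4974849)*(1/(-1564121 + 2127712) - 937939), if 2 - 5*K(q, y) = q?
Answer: 13148395755740425268/2817955 - 528613978948*sqrt(879167)/563591 ≈ 4.6651e+12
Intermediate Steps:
K(q, y) = 2/5 - q/5
T = 904/5 + sqrt(879167) (T = sqrt(1168280 - 289113) - (2/5 - 1/5*906) = sqrt(879167) - (2/5 - 906/5) = sqrt(879167) - 1*(-904/5) = sqrt(879167) + 904/5 = 904/5 + sqrt(879167) ≈ 1118.4)
(T - 4974849)*(1/(-1564121 + 2127712) - 937939) = ((904/5 + sqrt(879167)) - 4974849)*(1/(-1564121 + 2127712) - 937939) = (-24873341/5 + sqrt(879167))*(1/563591 - 937939) = (-24873341/5 + sqrt(879167))*(-528613978948/563591) = 13148395755740425268/2817955 - 528613978948*sqrt(879167)/563591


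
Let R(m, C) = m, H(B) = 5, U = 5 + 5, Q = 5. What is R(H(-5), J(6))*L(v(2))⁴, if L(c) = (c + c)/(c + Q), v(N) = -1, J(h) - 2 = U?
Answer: 5/16 ≈ 0.31250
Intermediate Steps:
U = 10
J(h) = 12 (J(h) = 2 + 10 = 12)
L(c) = 2*c/(5 + c) (L(c) = (c + c)/(c + 5) = (2*c)/(5 + c) = 2*c/(5 + c))
R(H(-5), J(6))*L(v(2))⁴ = 5*(2*(-1)/(5 - 1))⁴ = 5*(2*(-1)/4)⁴ = 5*(2*(-1)*(¼))⁴ = 5*(-½)⁴ = 5*(1/16) = 5/16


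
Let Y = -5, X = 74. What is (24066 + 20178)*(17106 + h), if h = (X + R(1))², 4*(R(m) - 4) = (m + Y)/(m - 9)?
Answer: 16430108949/16 ≈ 1.0269e+9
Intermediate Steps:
R(m) = 4 + (-5 + m)/(4*(-9 + m)) (R(m) = 4 + ((m - 5)/(m - 9))/4 = 4 + ((-5 + m)/(-9 + m))/4 = 4 + (-5 + m)/(4*(-9 + m)))
h = 390625/64 (h = (74 + (-149 + 17*1)/(4*(-9 + 1)))² = (74 + (¼)*(-149 + 17)/(-8))² = (74 + (¼)*(-⅛)*(-132))² = (74 + 33/8)² = (625/8)² = 390625/64 ≈ 6103.5)
(24066 + 20178)*(17106 + h) = (24066 + 20178)*(17106 + 390625/64) = 44244*(1485409/64) = 16430108949/16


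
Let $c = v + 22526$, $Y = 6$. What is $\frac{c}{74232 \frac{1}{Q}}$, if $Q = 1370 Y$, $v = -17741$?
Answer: $\frac{1092575}{2062} \approx 529.86$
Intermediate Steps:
$Q = 8220$ ($Q = 1370 \cdot 6 = 8220$)
$c = 4785$ ($c = -17741 + 22526 = 4785$)
$\frac{c}{74232 \frac{1}{Q}} = \frac{4785}{74232 \cdot \frac{1}{8220}} = \frac{4785}{\frac{6186}{685}} = 4785 \cdot \frac{685}{6186} = \frac{1092575}{2062}$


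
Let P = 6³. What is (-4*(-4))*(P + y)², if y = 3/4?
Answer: 751689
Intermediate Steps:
y = ¾ (y = 3*(¼) = ¾ ≈ 0.75000)
P = 216
(-4*(-4))*(P + y)² = (-4*(-4))*(216 + ¾)² = 16*(867/4)² = 16*(751689/16) = 751689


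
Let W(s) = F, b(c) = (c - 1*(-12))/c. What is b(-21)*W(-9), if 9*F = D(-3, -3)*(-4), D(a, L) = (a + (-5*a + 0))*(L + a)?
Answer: 96/7 ≈ 13.714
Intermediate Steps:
D(a, L) = -4*a*(L + a) (D(a, L) = (a - 5*a)*(L + a) = (-4*a)*(L + a) = -4*a*(L + a))
b(c) = (12 + c)/c (b(c) = (c + 12)/c = (12 + c)/c)
F = 32 (F = (-4*(-3)*(-3 - 3)*(-4))/9 = (-4*(-3)*(-6)*(-4))/9 = (-72*(-4))/9 = (⅑)*288 = 32)
W(s) = 32
b(-21)*W(-9) = ((12 - 21)/(-21))*32 = -1/21*(-9)*32 = (3/7)*32 = 96/7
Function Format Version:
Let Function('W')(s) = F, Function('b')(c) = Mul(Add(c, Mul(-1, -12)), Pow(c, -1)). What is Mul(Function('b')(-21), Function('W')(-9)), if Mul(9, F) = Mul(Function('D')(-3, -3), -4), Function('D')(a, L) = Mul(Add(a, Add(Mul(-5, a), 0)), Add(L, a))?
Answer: Rational(96, 7) ≈ 13.714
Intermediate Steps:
Function('D')(a, L) = Mul(-4, a, Add(L, a)) (Function('D')(a, L) = Mul(Add(a, Mul(-5, a)), Add(L, a)) = Mul(Mul(-4, a), Add(L, a)) = Mul(-4, a, Add(L, a)))
Function('b')(c) = Mul(Pow(c, -1), Add(12, c)) (Function('b')(c) = Mul(Add(c, 12), Pow(c, -1)) = Mul(Add(12, c), Pow(c, -1)) = Mul(Pow(c, -1), Add(12, c)))
F = 32 (F = Mul(Rational(1, 9), Mul(Mul(-4, -3, Add(-3, -3)), -4)) = Mul(Rational(1, 9), Mul(Mul(-4, -3, -6), -4)) = Mul(Rational(1, 9), Mul(-72, -4)) = Mul(Rational(1, 9), 288) = 32)
Function('W')(s) = 32
Mul(Function('b')(-21), Function('W')(-9)) = Mul(Mul(Pow(-21, -1), Add(12, -21)), 32) = Mul(Mul(Rational(-1, 21), -9), 32) = Mul(Rational(3, 7), 32) = Rational(96, 7)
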